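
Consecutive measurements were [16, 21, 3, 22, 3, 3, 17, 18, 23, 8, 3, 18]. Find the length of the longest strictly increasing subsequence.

4

Let dp[i] be the length of the longest such subsequence ending at index i:
i:      1  2  3  4  5  6  7  8  9 10 11 12
a[i]:  16 21  3 22  3  3 17 18 23  8  3 18
dp:     1  2  1  3  1  1  2  3  4  2  1  3
Maximum dp value is 4.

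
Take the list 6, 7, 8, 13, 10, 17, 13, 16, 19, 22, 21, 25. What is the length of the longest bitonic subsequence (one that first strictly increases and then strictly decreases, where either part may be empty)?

9

inc[i] = longest strictly increasing subsequence ending at i; dec[i] = longest strictly decreasing subsequence starting at i:
i:      1  2  3  4  5  6  7  8  9 10 11 12
a[i]:   6  7  8 13 10 17 13 16 19 22 21 25
inc:    1  2  3  4  4  5  5  6  7  8  8  9
dec:    1  1  1  2  1  2  1  1  1  2  1  1
Best peak at i=10 (value 22): inc=8, dec=2, length 8+2−1 = 9.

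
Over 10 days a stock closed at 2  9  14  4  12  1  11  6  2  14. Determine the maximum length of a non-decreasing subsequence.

4

Track the smallest tail for each achievable length (allowing ties):
2 → extends → [2]
9 → extends → [2, 9]
14 → extends → [2, 9, 14]
4 → replaces 9 → [2, 4, 14]
12 → replaces 14 → [2, 4, 12]
1 → replaces 2 → [1, 4, 12]
11 → replaces 12 → [1, 4, 11]
6 → replaces 11 → [1, 4, 6]
2 → replaces 4 → [1, 2, 6]
14 → extends → [1, 2, 6, 14]
Four tails, so the longest non-decreasing subsequence has length 4 (e.g. 2, 9, 14, 14).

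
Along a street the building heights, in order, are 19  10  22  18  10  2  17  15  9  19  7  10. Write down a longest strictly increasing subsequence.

Patience tails give the LIS length; then backtrack through the dp parents:
19 → extends → [19]
10 → replaces 19 → [10]
22 → extends → [10, 22]
18 → replaces 22 → [10, 18]
10 → already a tail → [10, 18]
2 → replaces 10 → [2, 18]
17 → replaces 18 → [2, 17]
15 → replaces 17 → [2, 15]
9 → replaces 15 → [2, 9]
19 → extends → [2, 9, 19]
7 → replaces 9 → [2, 7, 19]
10 → replaces 19 → [2, 7, 10]
Length 3; one witness is 10, 18, 19.

10, 18, 19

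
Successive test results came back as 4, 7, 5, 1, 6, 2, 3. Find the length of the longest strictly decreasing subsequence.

Negate each value so 'decreasing' becomes 'increasing', then run patience tails on the negated sequence:
-4 → extends → [-4]
-7 → replaces -4 → [-7]
-5 → extends → [-7, -5]
-1 → extends → [-7, -5, -1]
-6 → replaces -5 → [-7, -6, -1]
-2 → replaces -1 → [-7, -6, -2]
-3 → replaces -2 → [-7, -6, -3]
Three tails, so the longest strictly decreasing subsequence of the original has length 3.

3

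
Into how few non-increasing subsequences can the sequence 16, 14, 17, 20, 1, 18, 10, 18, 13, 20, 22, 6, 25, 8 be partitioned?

The minimum number of non-increasing subsequences covering a sequence equals the length of its longest strictly increasing subsequence.
LIS length is 6 (e.g. 16, 17, 18, 20, 22, 25), so 6 piles are needed.

6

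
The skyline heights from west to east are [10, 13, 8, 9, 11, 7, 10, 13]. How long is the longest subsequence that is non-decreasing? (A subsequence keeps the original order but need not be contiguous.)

Let dp[i] be the length of the longest such subsequence ending at index i:
i:      1  2  3  4  5  6  7  8
a[i]:  10 13  8  9 11  7 10 13
dp:     1  2  1  2  3  1  3  4
Maximum dp value is 4.

4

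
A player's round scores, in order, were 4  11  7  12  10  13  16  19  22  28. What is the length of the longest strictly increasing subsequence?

Track the smallest tail for each achievable length (strict):
4 → extends → [4]
11 → extends → [4, 11]
7 → replaces 11 → [4, 7]
12 → extends → [4, 7, 12]
10 → replaces 12 → [4, 7, 10]
13 → extends → [4, 7, 10, 13]
16 → extends → [4, 7, 10, 13, 16]
19 → extends → [4, 7, 10, 13, 16, 19]
22 → extends → [4, 7, 10, 13, 16, 19, 22]
28 → extends → [4, 7, 10, 13, 16, 19, 22, 28]
Eight tails, so the longest strictly increasing subsequence has length 8 (e.g. 4, 11, 12, 13, 16, 19, 22, 28).

8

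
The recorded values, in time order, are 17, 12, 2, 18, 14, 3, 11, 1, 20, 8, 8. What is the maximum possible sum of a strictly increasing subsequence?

Let S[i] be the best sum of a strictly increasing subsequence ending at i:
i:      1  2  3  4  5  6  7  8  9 10 11
a[i]:  17 12  2 18 14  3 11  1 20  8  8
S:     17 12  2 35 26  5 16  1 55 13 13
Maximum is 55 (e.g. 17 + 18 + 20).

55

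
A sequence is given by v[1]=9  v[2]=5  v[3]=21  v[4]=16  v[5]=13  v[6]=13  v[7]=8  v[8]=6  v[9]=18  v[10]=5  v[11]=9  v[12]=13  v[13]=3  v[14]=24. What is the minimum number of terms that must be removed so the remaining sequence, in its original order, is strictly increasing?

Fewest deletions = n − (longest strictly increasing subsequence).
i:      1  2  3  4  5  6  7  8  9 10 11 12 13 14
v[i]:   9  5 21 16 13 13  8  6 18  5  9 13  3 24
dp:     1  1  2  2  2  2  2  2  3  1  3  4  1  5
max dp = 5, so deletions = 14 − 5 = 9.

9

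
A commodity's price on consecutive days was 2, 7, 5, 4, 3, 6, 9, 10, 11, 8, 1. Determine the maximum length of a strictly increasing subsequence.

6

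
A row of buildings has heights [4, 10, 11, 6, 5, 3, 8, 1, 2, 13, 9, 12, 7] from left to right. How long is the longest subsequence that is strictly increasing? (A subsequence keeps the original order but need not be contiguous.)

5

Track the smallest tail for each achievable length (strict):
4 → extends → [4]
10 → extends → [4, 10]
11 → extends → [4, 10, 11]
6 → replaces 10 → [4, 6, 11]
5 → replaces 6 → [4, 5, 11]
3 → replaces 4 → [3, 5, 11]
8 → replaces 11 → [3, 5, 8]
1 → replaces 3 → [1, 5, 8]
2 → replaces 5 → [1, 2, 8]
13 → extends → [1, 2, 8, 13]
9 → replaces 13 → [1, 2, 8, 9]
12 → extends → [1, 2, 8, 9, 12]
7 → replaces 8 → [1, 2, 7, 9, 12]
Five tails, so the longest strictly increasing subsequence has length 5 (e.g. 4, 6, 8, 9, 12).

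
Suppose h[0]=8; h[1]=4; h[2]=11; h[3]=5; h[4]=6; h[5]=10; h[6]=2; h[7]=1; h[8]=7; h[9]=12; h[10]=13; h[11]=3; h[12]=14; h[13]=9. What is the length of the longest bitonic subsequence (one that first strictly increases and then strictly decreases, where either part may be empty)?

inc[i] = longest strictly increasing subsequence ending at i; dec[i] = longest strictly decreasing subsequence starting at i:
i:      0  1  2  3  4  5  6  7  8  9 10 11 12 13
h[i]:   8  4 11  5  6 10  2  1  7 12 13  3 14  9
inc:    1  1  2  2  3  4  1  1  4  5  6  2  7  5
dec:    4  3  4  3  3  3  2  1  2  2  2  1  2  1
Best peak at i=12 (value 14): inc=7, dec=2, length 7+2−1 = 8.

8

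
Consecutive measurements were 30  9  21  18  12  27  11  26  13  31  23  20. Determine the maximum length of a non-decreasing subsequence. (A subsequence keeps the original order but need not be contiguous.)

4

Track the smallest tail for each achievable length (allowing ties):
30 → extends → [30]
9 → replaces 30 → [9]
21 → extends → [9, 21]
18 → replaces 21 → [9, 18]
12 → replaces 18 → [9, 12]
27 → extends → [9, 12, 27]
11 → replaces 12 → [9, 11, 27]
26 → replaces 27 → [9, 11, 26]
13 → replaces 26 → [9, 11, 13]
31 → extends → [9, 11, 13, 31]
23 → replaces 31 → [9, 11, 13, 23]
20 → replaces 23 → [9, 11, 13, 20]
Four tails, so the longest non-decreasing subsequence has length 4 (e.g. 9, 21, 27, 31).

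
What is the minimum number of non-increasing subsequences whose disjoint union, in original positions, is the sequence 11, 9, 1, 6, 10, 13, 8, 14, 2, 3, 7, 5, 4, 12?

5

The minimum number of non-increasing subsequences covering a sequence equals the length of its longest strictly increasing subsequence.
LIS length is 5 (e.g. 1, 6, 10, 13, 14), so 5 piles are needed.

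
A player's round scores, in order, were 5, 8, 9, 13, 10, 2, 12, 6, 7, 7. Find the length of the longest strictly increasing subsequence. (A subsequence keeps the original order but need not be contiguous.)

Track the smallest tail for each achievable length (strict):
5 → extends → [5]
8 → extends → [5, 8]
9 → extends → [5, 8, 9]
13 → extends → [5, 8, 9, 13]
10 → replaces 13 → [5, 8, 9, 10]
2 → replaces 5 → [2, 8, 9, 10]
12 → extends → [2, 8, 9, 10, 12]
6 → replaces 8 → [2, 6, 9, 10, 12]
7 → replaces 9 → [2, 6, 7, 10, 12]
7 → already a tail → [2, 6, 7, 10, 12]
Five tails, so the longest strictly increasing subsequence has length 5 (e.g. 5, 8, 9, 10, 12).

5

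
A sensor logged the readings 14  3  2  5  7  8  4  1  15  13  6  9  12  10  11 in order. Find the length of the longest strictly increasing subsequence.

Let dp[i] be the length of the longest such subsequence ending at index i:
i:      1  2  3  4  5  6  7  8  9 10 11 12 13 14 15
a[i]:  14  3  2  5  7  8  4  1 15 13  6  9 12 10 11
dp:     1  1  1  2  3  4  2  1  5  5  3  5  6  6  7
Maximum dp value is 7.

7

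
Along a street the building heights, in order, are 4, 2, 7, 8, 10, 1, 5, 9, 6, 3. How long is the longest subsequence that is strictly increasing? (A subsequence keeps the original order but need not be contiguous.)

4

Let dp[i] be the length of the longest such subsequence ending at index i:
i:      1  2  3  4  5  6  7  8  9 10
a[i]:   4  2  7  8 10  1  5  9  6  3
dp:     1  1  2  3  4  1  2  4  3  2
Maximum dp value is 4.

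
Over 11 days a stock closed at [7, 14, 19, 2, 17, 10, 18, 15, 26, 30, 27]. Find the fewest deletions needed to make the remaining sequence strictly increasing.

5

Fewest deletions = n − (longest strictly increasing subsequence).
Patience tails:
7 → extends → [7]
14 → extends → [7, 14]
19 → extends → [7, 14, 19]
2 → replaces 7 → [2, 14, 19]
17 → replaces 19 → [2, 14, 17]
10 → replaces 14 → [2, 10, 17]
18 → extends → [2, 10, 17, 18]
15 → replaces 17 → [2, 10, 15, 18]
26 → extends → [2, 10, 15, 18, 26]
30 → extends → [2, 10, 15, 18, 26, 30]
27 → replaces 30 → [2, 10, 15, 18, 26, 27]
Longest strictly increasing subsequence has length 6, so deletions = 11 − 6 = 5.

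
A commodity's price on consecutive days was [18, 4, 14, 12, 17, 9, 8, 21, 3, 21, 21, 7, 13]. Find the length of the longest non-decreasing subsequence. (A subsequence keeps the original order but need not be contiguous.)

6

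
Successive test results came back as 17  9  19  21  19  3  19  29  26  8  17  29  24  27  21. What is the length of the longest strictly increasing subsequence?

Let dp[i] be the length of the longest such subsequence ending at index i:
i:      1  2  3  4  5  6  7  8  9 10 11 12 13 14 15
a[i]:  17  9 19 21 19  3 19 29 26  8 17 29 24 27 21
dp:     1  1  2  3  2  1  2  4  4  2  3  5  4  5  4
Maximum dp value is 5.

5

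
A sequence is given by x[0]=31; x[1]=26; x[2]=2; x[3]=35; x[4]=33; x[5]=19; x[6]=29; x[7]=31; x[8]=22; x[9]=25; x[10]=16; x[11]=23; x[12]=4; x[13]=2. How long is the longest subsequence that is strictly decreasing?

Negate each value so 'decreasing' becomes 'increasing', then run patience tails on the negated sequence:
-31 → extends → [-31]
-26 → extends → [-31, -26]
-2 → extends → [-31, -26, -2]
-35 → replaces -31 → [-35, -26, -2]
-33 → replaces -26 → [-35, -33, -2]
-19 → replaces -2 → [-35, -33, -19]
-29 → replaces -19 → [-35, -33, -29]
-31 → replaces -29 → [-35, -33, -31]
-22 → extends → [-35, -33, -31, -22]
-25 → replaces -22 → [-35, -33, -31, -25]
-16 → extends → [-35, -33, -31, -25, -16]
-23 → replaces -16 → [-35, -33, -31, -25, -23]
-4 → extends → [-35, -33, -31, -25, -23, -4]
-2 → extends → [-35, -33, -31, -25, -23, -4, -2]
Seven tails, so the longest strictly decreasing subsequence of the original has length 7.

7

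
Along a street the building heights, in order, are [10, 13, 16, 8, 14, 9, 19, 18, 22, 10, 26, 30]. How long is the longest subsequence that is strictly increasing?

7

Track the smallest tail for each achievable length (strict):
10 → extends → [10]
13 → extends → [10, 13]
16 → extends → [10, 13, 16]
8 → replaces 10 → [8, 13, 16]
14 → replaces 16 → [8, 13, 14]
9 → replaces 13 → [8, 9, 14]
19 → extends → [8, 9, 14, 19]
18 → replaces 19 → [8, 9, 14, 18]
22 → extends → [8, 9, 14, 18, 22]
10 → replaces 14 → [8, 9, 10, 18, 22]
26 → extends → [8, 9, 10, 18, 22, 26]
30 → extends → [8, 9, 10, 18, 22, 26, 30]
Seven tails, so the longest strictly increasing subsequence has length 7 (e.g. 10, 13, 16, 19, 22, 26, 30).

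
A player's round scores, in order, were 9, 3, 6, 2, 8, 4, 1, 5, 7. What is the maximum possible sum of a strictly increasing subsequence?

19

Let S[i] be the best sum of a strictly increasing subsequence ending at i:
i:      1  2  3  4  5  6  7  8  9
a[i]:   9  3  6  2  8  4  1  5  7
S:      9  3  9  2 17  7  1 12 19
Maximum is 19 (e.g. 3 + 4 + 5 + 7).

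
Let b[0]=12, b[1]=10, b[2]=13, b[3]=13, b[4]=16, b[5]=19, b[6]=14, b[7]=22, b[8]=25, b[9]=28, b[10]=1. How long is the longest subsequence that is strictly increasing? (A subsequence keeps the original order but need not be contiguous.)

Let dp[i] be the length of the longest such subsequence ending at index i:
i:      0  1  2  3  4  5  6  7  8  9 10
b[i]:  12 10 13 13 16 19 14 22 25 28  1
dp:     1  1  2  2  3  4  3  5  6  7  1
Maximum dp value is 7.

7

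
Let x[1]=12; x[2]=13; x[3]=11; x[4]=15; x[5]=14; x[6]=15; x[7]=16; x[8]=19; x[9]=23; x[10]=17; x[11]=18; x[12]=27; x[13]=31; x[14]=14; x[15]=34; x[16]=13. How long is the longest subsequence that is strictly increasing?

10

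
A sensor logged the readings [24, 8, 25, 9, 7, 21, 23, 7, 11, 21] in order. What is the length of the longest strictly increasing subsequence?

Track the smallest tail for each achievable length (strict):
24 → extends → [24]
8 → replaces 24 → [8]
25 → extends → [8, 25]
9 → replaces 25 → [8, 9]
7 → replaces 8 → [7, 9]
21 → extends → [7, 9, 21]
23 → extends → [7, 9, 21, 23]
7 → already a tail → [7, 9, 21, 23]
11 → replaces 21 → [7, 9, 11, 23]
21 → replaces 23 → [7, 9, 11, 21]
Four tails, so the longest strictly increasing subsequence has length 4 (e.g. 8, 9, 21, 23).

4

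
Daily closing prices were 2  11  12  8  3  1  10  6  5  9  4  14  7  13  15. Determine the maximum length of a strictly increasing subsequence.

6

Let dp[i] be the length of the longest such subsequence ending at index i:
i:      1  2  3  4  5  6  7  8  9 10 11 12 13 14 15
a[i]:   2 11 12  8  3  1 10  6  5  9  4 14  7 13 15
dp:     1  2  3  2  2  1  3  3  3  4  3  5  4  5  6
Maximum dp value is 6.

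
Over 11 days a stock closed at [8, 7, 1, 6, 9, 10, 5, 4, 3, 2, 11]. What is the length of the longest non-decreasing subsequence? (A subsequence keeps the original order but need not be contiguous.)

Let dp[i] be the length of the longest such subsequence ending at index i:
i:      1  2  3  4  5  6  7  8  9 10 11
a[i]:   8  7  1  6  9 10  5  4  3  2 11
dp:     1  1  1  2  3  4  2  2  2  2  5
Maximum dp value is 5.

5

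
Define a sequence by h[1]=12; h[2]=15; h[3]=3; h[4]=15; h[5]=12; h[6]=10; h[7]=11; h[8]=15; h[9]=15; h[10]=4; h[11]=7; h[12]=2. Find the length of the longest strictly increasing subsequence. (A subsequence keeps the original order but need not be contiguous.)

Track the smallest tail for each achievable length (strict):
12 → extends → [12]
15 → extends → [12, 15]
3 → replaces 12 → [3, 15]
15 → already a tail → [3, 15]
12 → replaces 15 → [3, 12]
10 → replaces 12 → [3, 10]
11 → extends → [3, 10, 11]
15 → extends → [3, 10, 11, 15]
15 → already a tail → [3, 10, 11, 15]
4 → replaces 10 → [3, 4, 11, 15]
7 → replaces 11 → [3, 4, 7, 15]
2 → replaces 3 → [2, 4, 7, 15]
Four tails, so the longest strictly increasing subsequence has length 4 (e.g. 3, 10, 11, 15).

4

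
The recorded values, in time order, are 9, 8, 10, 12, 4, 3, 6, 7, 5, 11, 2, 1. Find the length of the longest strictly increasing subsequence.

Track the smallest tail for each achievable length (strict):
9 → extends → [9]
8 → replaces 9 → [8]
10 → extends → [8, 10]
12 → extends → [8, 10, 12]
4 → replaces 8 → [4, 10, 12]
3 → replaces 4 → [3, 10, 12]
6 → replaces 10 → [3, 6, 12]
7 → replaces 12 → [3, 6, 7]
5 → replaces 6 → [3, 5, 7]
11 → extends → [3, 5, 7, 11]
2 → replaces 3 → [2, 5, 7, 11]
1 → replaces 2 → [1, 5, 7, 11]
Four tails, so the longest strictly increasing subsequence has length 4 (e.g. 4, 6, 7, 11).

4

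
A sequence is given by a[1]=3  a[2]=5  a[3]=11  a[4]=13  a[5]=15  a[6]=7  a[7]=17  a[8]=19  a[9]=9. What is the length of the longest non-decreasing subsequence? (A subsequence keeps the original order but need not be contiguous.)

7

Track the smallest tail for each achievable length (allowing ties):
3 → extends → [3]
5 → extends → [3, 5]
11 → extends → [3, 5, 11]
13 → extends → [3, 5, 11, 13]
15 → extends → [3, 5, 11, 13, 15]
7 → replaces 11 → [3, 5, 7, 13, 15]
17 → extends → [3, 5, 7, 13, 15, 17]
19 → extends → [3, 5, 7, 13, 15, 17, 19]
9 → replaces 13 → [3, 5, 7, 9, 15, 17, 19]
Seven tails, so the longest non-decreasing subsequence has length 7 (e.g. 3, 5, 11, 13, 15, 17, 19).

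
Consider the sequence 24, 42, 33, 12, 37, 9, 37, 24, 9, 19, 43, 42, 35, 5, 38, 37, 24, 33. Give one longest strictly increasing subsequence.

Patience tails give the LIS length; then backtrack through the dp parents:
24 → extends → [24]
42 → extends → [24, 42]
33 → replaces 42 → [24, 33]
12 → replaces 24 → [12, 33]
37 → extends → [12, 33, 37]
9 → replaces 12 → [9, 33, 37]
37 → already a tail → [9, 33, 37]
24 → replaces 33 → [9, 24, 37]
9 → already a tail → [9, 24, 37]
19 → replaces 24 → [9, 19, 37]
43 → extends → [9, 19, 37, 43]
42 → replaces 43 → [9, 19, 37, 42]
35 → replaces 37 → [9, 19, 35, 42]
5 → replaces 9 → [5, 19, 35, 42]
38 → replaces 42 → [5, 19, 35, 38]
37 → replaces 38 → [5, 19, 35, 37]
24 → replaces 35 → [5, 19, 24, 37]
33 → replaces 37 → [5, 19, 24, 33]
Length 4; one witness is 24, 33, 37, 43.

24, 33, 37, 43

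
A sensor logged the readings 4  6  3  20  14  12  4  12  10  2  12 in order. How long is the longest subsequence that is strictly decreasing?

5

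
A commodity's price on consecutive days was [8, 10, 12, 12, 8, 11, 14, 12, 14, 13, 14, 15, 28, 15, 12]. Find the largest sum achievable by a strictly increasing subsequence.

Let S[i] be the best sum of a strictly increasing subsequence ending at i:
i:       1   2   3   4   5   6   7   8   9  10  11  12  13  14  15
a[i]:    8  10  12  12   8  11  14  12  14  13  14  15  28  15  12
S:       8  18  30  30   8  29  44  41  55  54  68  83 111  83  41
Maximum is 111 (e.g. 8 + 10 + 11 + 12 + 13 + 14 + 15 + 28).

111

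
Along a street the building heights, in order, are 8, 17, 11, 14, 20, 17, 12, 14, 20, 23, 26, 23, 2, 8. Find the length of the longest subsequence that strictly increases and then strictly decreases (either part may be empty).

9

inc[i] = longest strictly increasing subsequence ending at i; dec[i] = longest strictly decreasing subsequence starting at i:
i:      1  2  3  4  5  6  7  8  9 10 11 12 13 14
a[i]:   8 17 11 14 20 17 12 14 20 23 26 23  2  8
inc:    1  2  2  3  4  4  3  4  5  6  7  6  1  2
dec:    2  4  2  3  4  3  2  2  2  2  3  2  1  1
Best peak at i=11 (value 26): inc=7, dec=3, length 7+3−1 = 9.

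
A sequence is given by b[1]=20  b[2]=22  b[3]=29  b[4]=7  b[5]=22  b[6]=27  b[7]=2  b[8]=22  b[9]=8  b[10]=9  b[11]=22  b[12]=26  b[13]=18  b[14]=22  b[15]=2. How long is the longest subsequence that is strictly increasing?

5

Track the smallest tail for each achievable length (strict):
20 → extends → [20]
22 → extends → [20, 22]
29 → extends → [20, 22, 29]
7 → replaces 20 → [7, 22, 29]
22 → already a tail → [7, 22, 29]
27 → replaces 29 → [7, 22, 27]
2 → replaces 7 → [2, 22, 27]
22 → already a tail → [2, 22, 27]
8 → replaces 22 → [2, 8, 27]
9 → replaces 27 → [2, 8, 9]
22 → extends → [2, 8, 9, 22]
26 → extends → [2, 8, 9, 22, 26]
18 → replaces 22 → [2, 8, 9, 18, 26]
22 → replaces 26 → [2, 8, 9, 18, 22]
2 → already a tail → [2, 8, 9, 18, 22]
Five tails, so the longest strictly increasing subsequence has length 5 (e.g. 7, 8, 9, 22, 26).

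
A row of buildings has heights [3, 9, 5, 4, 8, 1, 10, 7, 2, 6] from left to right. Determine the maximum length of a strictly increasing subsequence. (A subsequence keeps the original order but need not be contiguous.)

4

Let dp[i] be the length of the longest such subsequence ending at index i:
i:      1  2  3  4  5  6  7  8  9 10
a[i]:   3  9  5  4  8  1 10  7  2  6
dp:     1  2  2  2  3  1  4  3  2  3
Maximum dp value is 4.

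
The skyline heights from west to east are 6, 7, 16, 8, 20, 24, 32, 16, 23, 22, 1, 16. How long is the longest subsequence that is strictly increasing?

Let dp[i] be the length of the longest such subsequence ending at index i:
i:      1  2  3  4  5  6  7  8  9 10 11 12
a[i]:   6  7 16  8 20 24 32 16 23 22  1 16
dp:     1  2  3  3  4  5  6  4  5  5  1  4
Maximum dp value is 6.

6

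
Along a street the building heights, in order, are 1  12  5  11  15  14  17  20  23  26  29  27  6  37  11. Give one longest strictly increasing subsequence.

Patience tails give the LIS length; then backtrack through the dp parents:
1 → extends → [1]
12 → extends → [1, 12]
5 → replaces 12 → [1, 5]
11 → extends → [1, 5, 11]
15 → extends → [1, 5, 11, 15]
14 → replaces 15 → [1, 5, 11, 14]
17 → extends → [1, 5, 11, 14, 17]
20 → extends → [1, 5, 11, 14, 17, 20]
23 → extends → [1, 5, 11, 14, 17, 20, 23]
26 → extends → [1, 5, 11, 14, 17, 20, 23, 26]
29 → extends → [1, 5, 11, 14, 17, 20, 23, 26, 29]
27 → replaces 29 → [1, 5, 11, 14, 17, 20, 23, 26, 27]
6 → replaces 11 → [1, 5, 6, 14, 17, 20, 23, 26, 27]
37 → extends → [1, 5, 6, 14, 17, 20, 23, 26, 27, 37]
11 → replaces 14 → [1, 5, 6, 11, 17, 20, 23, 26, 27, 37]
Length 10; one witness is 1, 5, 11, 15, 17, 20, 23, 26, 29, 37.

1, 5, 11, 15, 17, 20, 23, 26, 29, 37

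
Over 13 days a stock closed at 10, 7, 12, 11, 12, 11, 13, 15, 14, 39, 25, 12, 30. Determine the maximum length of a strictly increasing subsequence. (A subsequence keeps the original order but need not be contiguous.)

7

Track the smallest tail for each achievable length (strict):
10 → extends → [10]
7 → replaces 10 → [7]
12 → extends → [7, 12]
11 → replaces 12 → [7, 11]
12 → extends → [7, 11, 12]
11 → already a tail → [7, 11, 12]
13 → extends → [7, 11, 12, 13]
15 → extends → [7, 11, 12, 13, 15]
14 → replaces 15 → [7, 11, 12, 13, 14]
39 → extends → [7, 11, 12, 13, 14, 39]
25 → replaces 39 → [7, 11, 12, 13, 14, 25]
12 → already a tail → [7, 11, 12, 13, 14, 25]
30 → extends → [7, 11, 12, 13, 14, 25, 30]
Seven tails, so the longest strictly increasing subsequence has length 7 (e.g. 10, 11, 12, 13, 15, 25, 30).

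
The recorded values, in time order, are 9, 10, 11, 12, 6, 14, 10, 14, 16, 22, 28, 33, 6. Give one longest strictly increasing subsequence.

9, 10, 11, 12, 14, 16, 22, 28, 33

Patience tails give the LIS length; then backtrack through the dp parents:
9 → extends → [9]
10 → extends → [9, 10]
11 → extends → [9, 10, 11]
12 → extends → [9, 10, 11, 12]
6 → replaces 9 → [6, 10, 11, 12]
14 → extends → [6, 10, 11, 12, 14]
10 → already a tail → [6, 10, 11, 12, 14]
14 → already a tail → [6, 10, 11, 12, 14]
16 → extends → [6, 10, 11, 12, 14, 16]
22 → extends → [6, 10, 11, 12, 14, 16, 22]
28 → extends → [6, 10, 11, 12, 14, 16, 22, 28]
33 → extends → [6, 10, 11, 12, 14, 16, 22, 28, 33]
6 → already a tail → [6, 10, 11, 12, 14, 16, 22, 28, 33]
Length 9; one witness is 9, 10, 11, 12, 14, 16, 22, 28, 33.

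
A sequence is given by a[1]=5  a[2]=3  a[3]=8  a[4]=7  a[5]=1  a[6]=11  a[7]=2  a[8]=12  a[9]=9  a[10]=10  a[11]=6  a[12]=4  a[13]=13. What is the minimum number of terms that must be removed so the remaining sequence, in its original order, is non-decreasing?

8

Fewest deletions = n − (longest non-decreasing subsequence).
i:      1  2  3  4  5  6  7  8  9 10 11 12 13
a[i]:   5  3  8  7  1 11  2 12  9 10  6  4 13
dp:     1  1  2  2  1  3  2  4  3  4  3  3  5
max dp = 5, so deletions = 13 − 5 = 8.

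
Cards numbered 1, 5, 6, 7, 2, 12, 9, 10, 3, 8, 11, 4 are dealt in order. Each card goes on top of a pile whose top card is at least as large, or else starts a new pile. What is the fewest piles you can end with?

Place each on the leftmost legal pile:
1 → new pile 1 (tops now [1])
5 → new pile 2 (tops now [1, 5])
6 → new pile 3 (tops now [1, 5, 6])
7 → new pile 4 (tops now [1, 5, 6, 7])
2 → pile 2 (tops now [1, 2, 6, 7])
12 → new pile 5 (tops now [1, 2, 6, 7, 12])
9 → pile 5 (tops now [1, 2, 6, 7, 9])
10 → new pile 6 (tops now [1, 2, 6, 7, 9, 10])
3 → pile 3 (tops now [1, 2, 3, 7, 9, 10])
8 → pile 5 (tops now [1, 2, 3, 7, 8, 10])
11 → new pile 7 (tops now [1, 2, 3, 7, 8, 10, 11])
4 → pile 4 (tops now [1, 2, 3, 4, 8, 10, 11])
Seven piles.

7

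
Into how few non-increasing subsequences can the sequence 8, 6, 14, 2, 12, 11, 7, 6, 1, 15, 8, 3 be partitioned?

The minimum number of non-increasing subsequences covering a sequence equals the length of its longest strictly increasing subsequence.
LIS length is 3 (e.g. 8, 14, 15), so 3 piles are needed.

3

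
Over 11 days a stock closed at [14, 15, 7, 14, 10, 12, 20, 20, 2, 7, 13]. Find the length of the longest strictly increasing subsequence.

Track the smallest tail for each achievable length (strict):
14 → extends → [14]
15 → extends → [14, 15]
7 → replaces 14 → [7, 15]
14 → replaces 15 → [7, 14]
10 → replaces 14 → [7, 10]
12 → extends → [7, 10, 12]
20 → extends → [7, 10, 12, 20]
20 → already a tail → [7, 10, 12, 20]
2 → replaces 7 → [2, 10, 12, 20]
7 → replaces 10 → [2, 7, 12, 20]
13 → replaces 20 → [2, 7, 12, 13]
Four tails, so the longest strictly increasing subsequence has length 4 (e.g. 7, 10, 12, 20).

4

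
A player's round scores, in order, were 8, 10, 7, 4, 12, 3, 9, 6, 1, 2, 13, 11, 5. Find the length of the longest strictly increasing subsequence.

4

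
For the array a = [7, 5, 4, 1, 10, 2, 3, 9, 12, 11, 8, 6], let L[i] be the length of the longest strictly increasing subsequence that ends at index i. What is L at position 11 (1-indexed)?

4

dp[i] = 1 + max{dp[j] : j<i, a[j]<a[i]} (or 1 if no such j):
i:      1  2  3  4  5  6  7  8  9 10 11 12
a[i]:   7  5  4  1 10  2  3  9 12 11  8  6
dp:     1  1  1  1  2  2  3  4  5  5  4  4
At index 11 the value is 4.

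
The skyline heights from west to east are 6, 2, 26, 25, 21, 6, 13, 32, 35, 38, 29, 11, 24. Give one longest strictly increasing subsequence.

2, 6, 13, 32, 35, 38

Patience tails give the LIS length; then backtrack through the dp parents:
6 → extends → [6]
2 → replaces 6 → [2]
26 → extends → [2, 26]
25 → replaces 26 → [2, 25]
21 → replaces 25 → [2, 21]
6 → replaces 21 → [2, 6]
13 → extends → [2, 6, 13]
32 → extends → [2, 6, 13, 32]
35 → extends → [2, 6, 13, 32, 35]
38 → extends → [2, 6, 13, 32, 35, 38]
29 → replaces 32 → [2, 6, 13, 29, 35, 38]
11 → replaces 13 → [2, 6, 11, 29, 35, 38]
24 → replaces 29 → [2, 6, 11, 24, 35, 38]
Length 6; one witness is 2, 6, 13, 32, 35, 38.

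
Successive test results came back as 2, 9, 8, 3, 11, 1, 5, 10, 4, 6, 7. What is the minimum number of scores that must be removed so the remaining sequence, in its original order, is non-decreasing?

Fewest deletions = n − (longest non-decreasing subsequence).
i:      1  2  3  4  5  6  7  8  9 10 11
a[i]:   2  9  8  3 11  1  5 10  4  6  7
dp:     1  2  2  2  3  1  3  4  3  4  5
max dp = 5, so deletions = 11 − 5 = 6.

6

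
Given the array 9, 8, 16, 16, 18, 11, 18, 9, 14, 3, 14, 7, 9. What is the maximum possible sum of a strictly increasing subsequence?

43

Let S[i] be the best sum of a strictly increasing subsequence ending at i:
i:      1  2  3  4  5  6  7  8  9 10 11 12 13
a[i]:   9  8 16 16 18 11 18  9 14  3 14  7  9
S:      9  8 25 25 43 20 43 17 34  3 34 10 19
Maximum is 43 (e.g. 9 + 16 + 18).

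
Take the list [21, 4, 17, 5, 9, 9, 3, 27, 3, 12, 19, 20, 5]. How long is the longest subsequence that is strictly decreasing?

Let dp[i] be the longest strictly decreasing subsequence ending at i:
i:      1  2  3  4  5  6  7  8  9 10 11 12 13
a[i]:  21  4 17  5  9  9  3 27  3 12 19 20  5
dp:     1  2  2  3  3  3  4  1  4  3  2  2  4
Maximum is 4.

4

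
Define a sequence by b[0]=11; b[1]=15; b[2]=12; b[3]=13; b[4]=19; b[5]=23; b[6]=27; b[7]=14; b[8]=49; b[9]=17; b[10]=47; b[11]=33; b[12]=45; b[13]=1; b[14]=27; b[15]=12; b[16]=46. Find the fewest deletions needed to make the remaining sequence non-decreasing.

Fewest deletions = n − (longest non-decreasing subsequence).
i:      0  1  2  3  4  5  6  7  8  9 10 11 12 13 14 15 16
b[i]:  11 15 12 13 19 23 27 14 49 17 47 33 45  1 27 12 46
dp:     1  2  2  3  4  5  6  4  7  5  7  7  8  1  7  3  9
max dp = 9, so deletions = 17 − 9 = 8.

8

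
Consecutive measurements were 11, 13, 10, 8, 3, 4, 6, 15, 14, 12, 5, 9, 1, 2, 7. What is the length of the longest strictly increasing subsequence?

4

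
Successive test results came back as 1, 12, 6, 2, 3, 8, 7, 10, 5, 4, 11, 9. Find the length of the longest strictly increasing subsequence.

6

Track the smallest tail for each achievable length (strict):
1 → extends → [1]
12 → extends → [1, 12]
6 → replaces 12 → [1, 6]
2 → replaces 6 → [1, 2]
3 → extends → [1, 2, 3]
8 → extends → [1, 2, 3, 8]
7 → replaces 8 → [1, 2, 3, 7]
10 → extends → [1, 2, 3, 7, 10]
5 → replaces 7 → [1, 2, 3, 5, 10]
4 → replaces 5 → [1, 2, 3, 4, 10]
11 → extends → [1, 2, 3, 4, 10, 11]
9 → replaces 10 → [1, 2, 3, 4, 9, 11]
Six tails, so the longest strictly increasing subsequence has length 6 (e.g. 1, 2, 3, 8, 10, 11).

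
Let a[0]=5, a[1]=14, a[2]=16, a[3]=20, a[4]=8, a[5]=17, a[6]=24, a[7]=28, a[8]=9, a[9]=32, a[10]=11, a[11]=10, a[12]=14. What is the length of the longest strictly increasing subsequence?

Let dp[i] be the length of the longest such subsequence ending at index i:
i:      0  1  2  3  4  5  6  7  8  9 10 11 12
a[i]:   5 14 16 20  8 17 24 28  9 32 11 10 14
dp:     1  2  3  4  2  4  5  6  3  7  4  4  5
Maximum dp value is 7.

7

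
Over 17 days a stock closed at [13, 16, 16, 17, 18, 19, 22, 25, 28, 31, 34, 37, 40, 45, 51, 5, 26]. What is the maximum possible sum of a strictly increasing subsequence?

396

Let S[i] be the best sum of a strictly increasing subsequence ending at i:
i:       1   2   3   4   5   6   7   8   9  10  11  12  13  14  15  16  17
a[i]:   13  16  16  17  18  19  22  25  28  31  34  37  40  45  51   5  26
S:      13  29  29  46  64  83 105 130 158 189 223 260 300 345 396   5 156
Maximum is 396 (e.g. 13 + 16 + 17 + 18 + 19 + 22 + 25 + 28 + 31 + 34 + 37 + 40 + 45 + 51).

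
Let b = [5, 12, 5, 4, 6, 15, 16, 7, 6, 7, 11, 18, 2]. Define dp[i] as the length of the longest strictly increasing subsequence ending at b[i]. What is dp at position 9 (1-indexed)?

dp[i] = 1 + max{dp[j] : j<i, b[j]<b[i]} (or 1 if no such j):
i:      1  2  3  4  5  6  7  8  9 10 11 12 13
b[i]:   5 12  5  4  6 15 16  7  6  7 11 18  2
dp:     1  2  1  1  2  3  4  3  2  3  4  5  1
At index 9 the value is 2.

2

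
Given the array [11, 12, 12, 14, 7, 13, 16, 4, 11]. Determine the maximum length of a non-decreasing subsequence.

Let dp[i] be the length of the longest such subsequence ending at index i:
i:      1  2  3  4  5  6  7  8  9
a[i]:  11 12 12 14  7 13 16  4 11
dp:     1  2  3  4  1  4  5  1  2
Maximum dp value is 5.

5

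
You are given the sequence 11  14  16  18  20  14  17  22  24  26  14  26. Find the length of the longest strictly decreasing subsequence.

Negate each value so 'decreasing' becomes 'increasing', then run patience tails on the negated sequence:
-11 → extends → [-11]
-14 → replaces -11 → [-14]
-16 → replaces -14 → [-16]
-18 → replaces -16 → [-18]
-20 → replaces -18 → [-20]
-14 → extends → [-20, -14]
-17 → replaces -14 → [-20, -17]
-22 → replaces -20 → [-22, -17]
-24 → replaces -22 → [-24, -17]
-26 → replaces -24 → [-26, -17]
-14 → extends → [-26, -17, -14]
-26 → already a tail → [-26, -17, -14]
Three tails, so the longest strictly decreasing subsequence of the original has length 3.

3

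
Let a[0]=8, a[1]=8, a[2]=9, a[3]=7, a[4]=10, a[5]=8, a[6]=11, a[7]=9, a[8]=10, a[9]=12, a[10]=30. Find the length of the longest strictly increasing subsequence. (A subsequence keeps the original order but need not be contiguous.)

6

Track the smallest tail for each achievable length (strict):
8 → extends → [8]
8 → already a tail → [8]
9 → extends → [8, 9]
7 → replaces 8 → [7, 9]
10 → extends → [7, 9, 10]
8 → replaces 9 → [7, 8, 10]
11 → extends → [7, 8, 10, 11]
9 → replaces 10 → [7, 8, 9, 11]
10 → replaces 11 → [7, 8, 9, 10]
12 → extends → [7, 8, 9, 10, 12]
30 → extends → [7, 8, 9, 10, 12, 30]
Six tails, so the longest strictly increasing subsequence has length 6 (e.g. 8, 9, 10, 11, 12, 30).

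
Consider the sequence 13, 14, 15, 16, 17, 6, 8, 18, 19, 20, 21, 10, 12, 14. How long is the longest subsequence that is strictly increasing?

Track the smallest tail for each achievable length (strict):
13 → extends → [13]
14 → extends → [13, 14]
15 → extends → [13, 14, 15]
16 → extends → [13, 14, 15, 16]
17 → extends → [13, 14, 15, 16, 17]
6 → replaces 13 → [6, 14, 15, 16, 17]
8 → replaces 14 → [6, 8, 15, 16, 17]
18 → extends → [6, 8, 15, 16, 17, 18]
19 → extends → [6, 8, 15, 16, 17, 18, 19]
20 → extends → [6, 8, 15, 16, 17, 18, 19, 20]
21 → extends → [6, 8, 15, 16, 17, 18, 19, 20, 21]
10 → replaces 15 → [6, 8, 10, 16, 17, 18, 19, 20, 21]
12 → replaces 16 → [6, 8, 10, 12, 17, 18, 19, 20, 21]
14 → replaces 17 → [6, 8, 10, 12, 14, 18, 19, 20, 21]
Nine tails, so the longest strictly increasing subsequence has length 9 (e.g. 13, 14, 15, 16, 17, 18, 19, 20, 21).

9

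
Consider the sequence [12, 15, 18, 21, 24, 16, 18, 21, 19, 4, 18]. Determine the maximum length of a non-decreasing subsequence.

Let dp[i] be the length of the longest such subsequence ending at index i:
i:      1  2  3  4  5  6  7  8  9 10 11
a[i]:  12 15 18 21 24 16 18 21 19  4 18
dp:     1  2  3  4  5  3  4  5  5  1  5
Maximum dp value is 5.

5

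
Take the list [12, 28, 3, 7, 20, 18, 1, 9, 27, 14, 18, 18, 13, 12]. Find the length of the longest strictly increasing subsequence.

Track the smallest tail for each achievable length (strict):
12 → extends → [12]
28 → extends → [12, 28]
3 → replaces 12 → [3, 28]
7 → replaces 28 → [3, 7]
20 → extends → [3, 7, 20]
18 → replaces 20 → [3, 7, 18]
1 → replaces 3 → [1, 7, 18]
9 → replaces 18 → [1, 7, 9]
27 → extends → [1, 7, 9, 27]
14 → replaces 27 → [1, 7, 9, 14]
18 → extends → [1, 7, 9, 14, 18]
18 → already a tail → [1, 7, 9, 14, 18]
13 → replaces 14 → [1, 7, 9, 13, 18]
12 → replaces 13 → [1, 7, 9, 12, 18]
Five tails, so the longest strictly increasing subsequence has length 5 (e.g. 3, 7, 9, 14, 18).

5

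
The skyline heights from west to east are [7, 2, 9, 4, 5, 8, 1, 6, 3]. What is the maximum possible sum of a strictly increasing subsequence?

19

Let S[i] be the best sum of a strictly increasing subsequence ending at i:
i:      1  2  3  4  5  6  7  8  9
a[i]:   7  2  9  4  5  8  1  6  3
S:      7  2 16  6 11 19  1 17  5
Maximum is 19 (e.g. 2 + 4 + 5 + 8).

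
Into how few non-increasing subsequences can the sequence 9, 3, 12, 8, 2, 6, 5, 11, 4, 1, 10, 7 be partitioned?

3

Place each on the leftmost legal pile:
9 → new pile 1 (tops now [9])
3 → pile 1 (tops now [3])
12 → new pile 2 (tops now [3, 12])
8 → pile 2 (tops now [3, 8])
2 → pile 1 (tops now [2, 8])
6 → pile 2 (tops now [2, 6])
5 → pile 2 (tops now [2, 5])
11 → new pile 3 (tops now [2, 5, 11])
4 → pile 2 (tops now [2, 4, 11])
1 → pile 1 (tops now [1, 4, 11])
10 → pile 3 (tops now [1, 4, 10])
7 → pile 3 (tops now [1, 4, 7])
Three piles.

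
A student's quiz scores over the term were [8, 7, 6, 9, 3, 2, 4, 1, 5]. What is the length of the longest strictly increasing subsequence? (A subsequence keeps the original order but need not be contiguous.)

Let dp[i] be the length of the longest such subsequence ending at index i:
i:     1 2 3 4 5 6 7 8 9
a[i]:  8 7 6 9 3 2 4 1 5
dp:    1 1 1 2 1 1 2 1 3
Maximum dp value is 3.

3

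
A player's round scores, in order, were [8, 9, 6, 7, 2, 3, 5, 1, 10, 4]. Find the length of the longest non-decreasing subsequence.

Track the smallest tail for each achievable length (allowing ties):
8 → extends → [8]
9 → extends → [8, 9]
6 → replaces 8 → [6, 9]
7 → replaces 9 → [6, 7]
2 → replaces 6 → [2, 7]
3 → replaces 7 → [2, 3]
5 → extends → [2, 3, 5]
1 → replaces 2 → [1, 3, 5]
10 → extends → [1, 3, 5, 10]
4 → replaces 5 → [1, 3, 4, 10]
Four tails, so the longest non-decreasing subsequence has length 4 (e.g. 2, 3, 5, 10).

4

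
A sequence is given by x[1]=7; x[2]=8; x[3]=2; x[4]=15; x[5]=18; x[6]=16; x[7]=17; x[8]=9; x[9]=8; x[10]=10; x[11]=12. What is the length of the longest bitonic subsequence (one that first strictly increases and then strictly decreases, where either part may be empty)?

7

inc[i] = longest strictly increasing subsequence ending at i; dec[i] = longest strictly decreasing subsequence starting at i:
i:      1  2  3  4  5  6  7  8  9 10 11
x[i]:   7  8  2 15 18 16 17  9  8 10 12
inc:    1  2  1  3  4  4  5  3  2  4  5
dec:    2  2  1  3  4  3  3  2  1  1  1
Best peak at i=5 (value 18): inc=4, dec=4, length 4+4−1 = 7.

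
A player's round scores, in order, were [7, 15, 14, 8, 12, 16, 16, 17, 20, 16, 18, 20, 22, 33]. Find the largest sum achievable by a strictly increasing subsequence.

153

Let S[i] be the best sum of a strictly increasing subsequence ending at i:
i:       1   2   3   4   5   6   7   8   9  10  11  12  13  14
a[i]:    7  15  14   8  12  16  16  17  20  16  18  20  22  33
S:       7  22  21  15  27  43  43  60  80  43  78  98 120 153
Maximum is 153 (e.g. 7 + 8 + 12 + 16 + 17 + 18 + 20 + 22 + 33).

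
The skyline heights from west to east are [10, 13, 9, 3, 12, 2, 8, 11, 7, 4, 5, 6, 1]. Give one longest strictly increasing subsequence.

Patience tails give the LIS length; then backtrack through the dp parents:
10 → extends → [10]
13 → extends → [10, 13]
9 → replaces 10 → [9, 13]
3 → replaces 9 → [3, 13]
12 → replaces 13 → [3, 12]
2 → replaces 3 → [2, 12]
8 → replaces 12 → [2, 8]
11 → extends → [2, 8, 11]
7 → replaces 8 → [2, 7, 11]
4 → replaces 7 → [2, 4, 11]
5 → replaces 11 → [2, 4, 5]
6 → extends → [2, 4, 5, 6]
1 → replaces 2 → [1, 4, 5, 6]
Length 4; one witness is 3, 4, 5, 6.

3, 4, 5, 6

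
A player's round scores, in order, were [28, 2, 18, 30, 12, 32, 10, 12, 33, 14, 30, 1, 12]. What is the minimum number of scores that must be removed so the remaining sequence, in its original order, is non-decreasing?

8

Fewest deletions = n − (longest non-decreasing subsequence).
i:      1  2  3  4  5  6  7  8  9 10 11 12 13
a[i]:  28  2 18 30 12 32 10 12 33 14 30  1 12
dp:     1  1  2  3  2  4  2  3  5  4  5  1  4
max dp = 5, so deletions = 13 − 5 = 8.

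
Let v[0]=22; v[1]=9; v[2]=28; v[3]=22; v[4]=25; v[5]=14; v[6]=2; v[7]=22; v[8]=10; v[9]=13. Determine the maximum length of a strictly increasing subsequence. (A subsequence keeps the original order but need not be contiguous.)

Track the smallest tail for each achievable length (strict):
22 → extends → [22]
9 → replaces 22 → [9]
28 → extends → [9, 28]
22 → replaces 28 → [9, 22]
25 → extends → [9, 22, 25]
14 → replaces 22 → [9, 14, 25]
2 → replaces 9 → [2, 14, 25]
22 → replaces 25 → [2, 14, 22]
10 → replaces 14 → [2, 10, 22]
13 → replaces 22 → [2, 10, 13]
Three tails, so the longest strictly increasing subsequence has length 3 (e.g. 9, 22, 25).

3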